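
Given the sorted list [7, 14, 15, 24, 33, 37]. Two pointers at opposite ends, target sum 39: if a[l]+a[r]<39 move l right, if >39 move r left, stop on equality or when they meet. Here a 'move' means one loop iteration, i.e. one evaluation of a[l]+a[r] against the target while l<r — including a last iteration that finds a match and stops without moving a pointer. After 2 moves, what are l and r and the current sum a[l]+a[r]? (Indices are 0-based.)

l=0 r=5: 7+37=44 >39, r--
l=0 r=4: 7+33=40 >39, r--

l=0, r=3, sum=31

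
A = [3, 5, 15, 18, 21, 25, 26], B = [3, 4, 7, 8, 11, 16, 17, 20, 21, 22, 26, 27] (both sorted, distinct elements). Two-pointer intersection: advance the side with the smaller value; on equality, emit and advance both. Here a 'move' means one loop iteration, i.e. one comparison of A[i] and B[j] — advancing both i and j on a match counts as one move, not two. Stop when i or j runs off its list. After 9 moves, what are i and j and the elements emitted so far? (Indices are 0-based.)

i=3, j=7, emitted=[3]

[i=0,j=0] 3==3 emit → i++,j++
[i=1,j=1] 5>4 → j++
[i=1,j=2] 5<7 → i++
[i=2,j=2] 15>7 → j++
[i=2,j=3] 15>8 → j++
[i=2,j=4] 15>11 → j++
[i=2,j=5] 15<16 → i++
[i=3,j=5] 18>16 → j++
[i=3,j=6] 18>17 → j++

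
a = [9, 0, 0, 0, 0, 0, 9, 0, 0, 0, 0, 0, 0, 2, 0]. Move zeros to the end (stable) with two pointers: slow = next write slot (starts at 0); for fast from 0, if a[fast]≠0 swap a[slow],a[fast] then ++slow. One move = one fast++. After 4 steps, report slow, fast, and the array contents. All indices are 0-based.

slow=1, fast=4, a=[9, 0, 0, 0, 0, 0, 9, 0, 0, 0, 0, 0, 0, 2, 0]

(s=0,f=0) a[fast]=9≠0 swap→a[0]=9 → slow++,fast++
(s=1,f=1) a[fast]=0 → fast++
(s=1,f=2) a[fast]=0 → fast++
(s=1,f=3) a[fast]=0 → fast++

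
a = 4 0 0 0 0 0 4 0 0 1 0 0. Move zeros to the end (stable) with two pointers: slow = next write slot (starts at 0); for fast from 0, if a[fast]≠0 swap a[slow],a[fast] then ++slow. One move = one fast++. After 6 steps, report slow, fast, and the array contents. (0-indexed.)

slow=0 fast=0: a[fast]=4≠0 swap→a[0]=4, slow++,fast++
slow=1 fast=1: a[fast]=0, fast++
slow=1 fast=2: a[fast]=0, fast++
slow=1 fast=3: a[fast]=0, fast++
slow=1 fast=4: a[fast]=0, fast++
slow=1 fast=5: a[fast]=0, fast++

slow=1, fast=6, a=[4, 0, 0, 0, 0, 0, 4, 0, 0, 1, 0, 0]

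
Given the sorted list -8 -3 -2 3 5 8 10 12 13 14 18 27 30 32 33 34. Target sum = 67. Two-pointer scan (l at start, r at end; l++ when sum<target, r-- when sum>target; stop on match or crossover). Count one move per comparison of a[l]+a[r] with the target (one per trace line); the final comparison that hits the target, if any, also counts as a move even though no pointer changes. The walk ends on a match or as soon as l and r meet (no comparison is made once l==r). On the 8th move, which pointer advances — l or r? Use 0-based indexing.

l

l=0 r=15: -8+34=26 <67, l++
l=1 r=15: -3+34=31 <67, l++
l=2 r=15: -2+34=32 <67, l++
l=3 r=15: 3+34=37 <67, l++
l=4 r=15: 5+34=39 <67, l++
l=5 r=15: 8+34=42 <67, l++
l=6 r=15: 10+34=44 <67, l++
l=7 r=15: 12+34=46 <67, l++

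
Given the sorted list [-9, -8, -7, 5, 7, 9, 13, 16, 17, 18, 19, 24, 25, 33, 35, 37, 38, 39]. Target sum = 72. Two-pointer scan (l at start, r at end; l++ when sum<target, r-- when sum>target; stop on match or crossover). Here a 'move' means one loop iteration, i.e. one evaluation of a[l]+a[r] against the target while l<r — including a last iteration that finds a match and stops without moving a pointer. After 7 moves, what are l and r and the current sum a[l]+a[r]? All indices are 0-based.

l=7, r=17, sum=55

l=0 r=17: -9+39=30 <72, l++
l=1 r=17: -8+39=31 <72, l++
l=2 r=17: -7+39=32 <72, l++
l=3 r=17: 5+39=44 <72, l++
l=4 r=17: 7+39=46 <72, l++
l=5 r=17: 9+39=48 <72, l++
l=6 r=17: 13+39=52 <72, l++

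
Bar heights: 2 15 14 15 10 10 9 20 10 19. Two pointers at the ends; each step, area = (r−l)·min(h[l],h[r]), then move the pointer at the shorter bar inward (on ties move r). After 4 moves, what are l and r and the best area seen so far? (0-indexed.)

l=4, r=9, best area=120

l=0 r=9: min(2,19)*9=18 best=18 *, l++
l=1 r=9: min(15,19)*8=120 best=120 *, l++
l=2 r=9: min(14,19)*7=98 best=120, l++
l=3 r=9: min(15,19)*6=90 best=120, l++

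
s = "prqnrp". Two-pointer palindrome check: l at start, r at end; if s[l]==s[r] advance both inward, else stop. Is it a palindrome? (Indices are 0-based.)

[0,5] 'p'=='p' → l++,r--
[1,4] 'r'=='r' → l++,r--
[2,3] 'q'!='n' → stop

not a palindrome (mismatch at 2,3)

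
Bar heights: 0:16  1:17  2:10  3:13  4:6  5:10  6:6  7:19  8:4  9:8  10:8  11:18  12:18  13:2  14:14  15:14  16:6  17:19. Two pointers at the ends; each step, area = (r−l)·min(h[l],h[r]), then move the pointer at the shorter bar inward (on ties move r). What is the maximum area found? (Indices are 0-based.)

[0,17] min(16,19)*17=272 best=272 * → l++
[1,17] min(17,19)*16=272 best=272 → l++
[2,17] min(10,19)*15=150 best=272 → l++
[3,17] min(13,19)*14=182 best=272 → l++
[4,17] min(6,19)*13=78 best=272 → l++
[5,17] min(10,19)*12=120 best=272 → l++
[6,17] min(6,19)*11=66 best=272 → l++
[7,17] min(19,19)*10=190 best=272 → r--
[7,16] min(19,6)*9=54 best=272 → r--
[7,15] min(19,14)*8=112 best=272 → r--
[7,14] min(19,14)*7=98 best=272 → r--
[7,13] min(19,2)*6=12 best=272 → r--
[7,12] min(19,18)*5=90 best=272 → r--
[7,11] min(19,18)*4=72 best=272 → r--
[7,10] min(19,8)*3=24 best=272 → r--
[7,9] min(19,8)*2=16 best=272 → r--
[7,8] min(19,4)*1=4 best=272 → r--

max area = 272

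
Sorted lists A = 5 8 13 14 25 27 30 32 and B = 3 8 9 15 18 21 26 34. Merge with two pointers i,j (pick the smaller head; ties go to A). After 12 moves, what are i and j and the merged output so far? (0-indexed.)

i=0 j=0: A[i]=5>B[j]=3 take 3, j++
i=0 j=1: A[i]=5<=B[j]=8 take 5, i++
i=1 j=1: A[i]=8<=B[j]=8 take 8, i++
i=2 j=1: A[i]=13>B[j]=8 take 8, j++
i=2 j=2: A[i]=13>B[j]=9 take 9, j++
i=2 j=3: A[i]=13<=B[j]=15 take 13, i++
i=3 j=3: A[i]=14<=B[j]=15 take 14, i++
i=4 j=3: A[i]=25>B[j]=15 take 15, j++
i=4 j=4: A[i]=25>B[j]=18 take 18, j++
i=4 j=5: A[i]=25>B[j]=21 take 21, j++
i=4 j=6: A[i]=25<=B[j]=26 take 25, i++
i=5 j=6: A[i]=27>B[j]=26 take 26, j++

i=5, j=7, merged so far=[3, 5, 8, 8, 9, 13, 14, 15, 18, 21, 25, 26]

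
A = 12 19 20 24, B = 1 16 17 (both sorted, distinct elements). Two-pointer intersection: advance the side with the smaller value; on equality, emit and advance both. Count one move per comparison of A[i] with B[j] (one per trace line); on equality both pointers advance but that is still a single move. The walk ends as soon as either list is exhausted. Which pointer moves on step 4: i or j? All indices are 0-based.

i=0 j=0: 12>1, j++
i=0 j=1: 12<16, i++
i=1 j=1: 19>16, j++
i=1 j=2: 19>17, j++

j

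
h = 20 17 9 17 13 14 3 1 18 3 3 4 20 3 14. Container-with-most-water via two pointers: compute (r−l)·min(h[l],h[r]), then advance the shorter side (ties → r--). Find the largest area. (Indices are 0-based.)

max area = 240

[0,14] min(20,14)*14=196 best=196 * → r--
[0,13] min(20,3)*13=39 best=196 → r--
[0,12] min(20,20)*12=240 best=240 * → r--
[0,11] min(20,4)*11=44 best=240 → r--
[0,10] min(20,3)*10=30 best=240 → r--
[0,9] min(20,3)*9=27 best=240 → r--
[0,8] min(20,18)*8=144 best=240 → r--
[0,7] min(20,1)*7=7 best=240 → r--
[0,6] min(20,3)*6=18 best=240 → r--
[0,5] min(20,14)*5=70 best=240 → r--
[0,4] min(20,13)*4=52 best=240 → r--
[0,3] min(20,17)*3=51 best=240 → r--
[0,2] min(20,9)*2=18 best=240 → r--
[0,1] min(20,17)*1=17 best=240 → r--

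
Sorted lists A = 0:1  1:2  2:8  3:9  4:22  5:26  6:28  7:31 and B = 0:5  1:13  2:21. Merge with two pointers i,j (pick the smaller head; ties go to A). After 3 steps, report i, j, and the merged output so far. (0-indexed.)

i=2, j=1, merged so far=[1, 2, 5]

[i=0,j=0] A[i]=1<=B[j]=5 take 1 → i++
[i=1,j=0] A[i]=2<=B[j]=5 take 2 → i++
[i=2,j=0] A[i]=8>B[j]=5 take 5 → j++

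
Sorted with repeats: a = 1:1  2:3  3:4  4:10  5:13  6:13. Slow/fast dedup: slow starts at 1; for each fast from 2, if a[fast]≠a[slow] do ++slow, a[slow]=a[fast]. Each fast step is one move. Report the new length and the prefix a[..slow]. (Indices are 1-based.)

length 5; prefix = [1, 3, 4, 10, 13]

slow=1 fast=2: a[fast]=3≠a[slow]=1 write a[2]=3, slow++,fast++
slow=2 fast=3: a[fast]=4≠a[slow]=3 write a[3]=4, slow++,fast++
slow=3 fast=4: a[fast]=10≠a[slow]=4 write a[4]=10, slow++,fast++
slow=4 fast=5: a[fast]=13≠a[slow]=10 write a[5]=13, slow++,fast++
slow=5 fast=6: a[fast]=13=a[slow] dup, fast++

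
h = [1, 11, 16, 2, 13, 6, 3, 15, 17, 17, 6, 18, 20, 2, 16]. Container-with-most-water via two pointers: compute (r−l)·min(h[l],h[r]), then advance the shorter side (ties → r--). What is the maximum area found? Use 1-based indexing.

[1,15] min(1,16)*14=14 best=14 * → l++
[2,15] min(11,16)*13=143 best=143 * → l++
[3,15] min(16,16)*12=192 best=192 * → r--
[3,14] min(16,2)*11=22 best=192 → r--
[3,13] min(16,20)*10=160 best=192 → l++
[4,13] min(2,20)*9=18 best=192 → l++
[5,13] min(13,20)*8=104 best=192 → l++
[6,13] min(6,20)*7=42 best=192 → l++
[7,13] min(3,20)*6=18 best=192 → l++
[8,13] min(15,20)*5=75 best=192 → l++
[9,13] min(17,20)*4=68 best=192 → l++
[10,13] min(17,20)*3=51 best=192 → l++
[11,13] min(6,20)*2=12 best=192 → l++
[12,13] min(18,20)*1=18 best=192 → l++

max area = 192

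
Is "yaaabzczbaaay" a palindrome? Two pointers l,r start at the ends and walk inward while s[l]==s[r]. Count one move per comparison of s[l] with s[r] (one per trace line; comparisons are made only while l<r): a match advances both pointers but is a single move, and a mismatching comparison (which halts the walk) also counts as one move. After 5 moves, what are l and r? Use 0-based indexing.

l=0 r=12: 'y'=='y', l++,r--
l=1 r=11: 'a'=='a', l++,r--
l=2 r=10: 'a'=='a', l++,r--
l=3 r=9: 'a'=='a', l++,r--
l=4 r=8: 'b'=='b', l++,r--

l=5, r=7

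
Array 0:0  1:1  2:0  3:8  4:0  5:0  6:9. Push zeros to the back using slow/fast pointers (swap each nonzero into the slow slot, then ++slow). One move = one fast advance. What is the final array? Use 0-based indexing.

(s=0,f=0) a[fast]=0 → fast++
(s=0,f=1) a[fast]=1≠0 swap→a[0]=1 → slow++,fast++
(s=1,f=2) a[fast]=0 → fast++
(s=1,f=3) a[fast]=8≠0 swap→a[1]=8 → slow++,fast++
(s=2,f=4) a[fast]=0 → fast++
(s=2,f=5) a[fast]=0 → fast++
(s=2,f=6) a[fast]=9≠0 swap→a[2]=9 → slow++,fast++

[1, 8, 9, 0, 0, 0, 0]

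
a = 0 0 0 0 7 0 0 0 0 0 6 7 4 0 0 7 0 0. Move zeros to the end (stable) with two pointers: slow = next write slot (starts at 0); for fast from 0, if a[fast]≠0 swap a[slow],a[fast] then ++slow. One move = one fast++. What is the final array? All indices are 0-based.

[7, 6, 7, 4, 7, 0, 0, 0, 0, 0, 0, 0, 0, 0, 0, 0, 0, 0]

(s=0,f=0) a[fast]=0 → fast++
(s=0,f=1) a[fast]=0 → fast++
(s=0,f=2) a[fast]=0 → fast++
(s=0,f=3) a[fast]=0 → fast++
(s=0,f=4) a[fast]=7≠0 swap→a[0]=7 → slow++,fast++
(s=1,f=5) a[fast]=0 → fast++
(s=1,f=6) a[fast]=0 → fast++
(s=1,f=7) a[fast]=0 → fast++
(s=1,f=8) a[fast]=0 → fast++
(s=1,f=9) a[fast]=0 → fast++
(s=1,f=10) a[fast]=6≠0 swap→a[1]=6 → slow++,fast++
(s=2,f=11) a[fast]=7≠0 swap→a[2]=7 → slow++,fast++
(s=3,f=12) a[fast]=4≠0 swap→a[3]=4 → slow++,fast++
(s=4,f=13) a[fast]=0 → fast++
(s=4,f=14) a[fast]=0 → fast++
(s=4,f=15) a[fast]=7≠0 swap→a[4]=7 → slow++,fast++
(s=5,f=16) a[fast]=0 → fast++
(s=5,f=17) a[fast]=0 → fast++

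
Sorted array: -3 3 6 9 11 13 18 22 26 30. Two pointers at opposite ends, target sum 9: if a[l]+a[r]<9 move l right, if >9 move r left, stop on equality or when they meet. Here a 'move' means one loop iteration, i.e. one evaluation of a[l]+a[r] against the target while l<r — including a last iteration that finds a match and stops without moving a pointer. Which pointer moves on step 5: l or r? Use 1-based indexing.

r

[1,10] -3+30=27 >9 → r--
[1,9] -3+26=23 >9 → r--
[1,8] -3+22=19 >9 → r--
[1,7] -3+18=15 >9 → r--
[1,6] -3+13=10 >9 → r--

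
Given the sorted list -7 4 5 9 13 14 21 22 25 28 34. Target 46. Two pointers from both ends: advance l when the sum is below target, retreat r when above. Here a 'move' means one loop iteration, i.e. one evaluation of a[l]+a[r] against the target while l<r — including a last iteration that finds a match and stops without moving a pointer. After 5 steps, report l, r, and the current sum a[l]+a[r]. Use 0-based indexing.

l=4, r=9, sum=41

l=0 r=10: -7+34=27 <46, l++
l=1 r=10: 4+34=38 <46, l++
l=2 r=10: 5+34=39 <46, l++
l=3 r=10: 9+34=43 <46, l++
l=4 r=10: 13+34=47 >46, r--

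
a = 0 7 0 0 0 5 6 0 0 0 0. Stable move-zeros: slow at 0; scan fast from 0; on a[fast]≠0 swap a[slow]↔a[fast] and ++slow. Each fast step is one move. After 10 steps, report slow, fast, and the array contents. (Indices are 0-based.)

slow=3, fast=10, a=[7, 5, 6, 0, 0, 0, 0, 0, 0, 0, 0]

(s=0,f=0) a[fast]=0 → fast++
(s=0,f=1) a[fast]=7≠0 swap→a[0]=7 → slow++,fast++
(s=1,f=2) a[fast]=0 → fast++
(s=1,f=3) a[fast]=0 → fast++
(s=1,f=4) a[fast]=0 → fast++
(s=1,f=5) a[fast]=5≠0 swap→a[1]=5 → slow++,fast++
(s=2,f=6) a[fast]=6≠0 swap→a[2]=6 → slow++,fast++
(s=3,f=7) a[fast]=0 → fast++
(s=3,f=8) a[fast]=0 → fast++
(s=3,f=9) a[fast]=0 → fast++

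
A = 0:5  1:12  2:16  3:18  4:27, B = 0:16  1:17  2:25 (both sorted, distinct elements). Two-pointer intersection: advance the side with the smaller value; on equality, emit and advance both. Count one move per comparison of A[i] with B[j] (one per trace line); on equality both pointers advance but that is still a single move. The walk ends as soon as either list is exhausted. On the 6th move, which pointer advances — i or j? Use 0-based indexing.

i=0 j=0: 5<16, i++
i=1 j=0: 12<16, i++
i=2 j=0: 16==16 emit, i++,j++
i=3 j=1: 18>17, j++
i=3 j=2: 18<25, i++
i=4 j=2: 27>25, j++

j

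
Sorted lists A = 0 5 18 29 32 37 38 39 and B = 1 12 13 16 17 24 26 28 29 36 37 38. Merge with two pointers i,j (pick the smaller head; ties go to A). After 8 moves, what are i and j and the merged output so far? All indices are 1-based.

i=4, j=6, merged so far=[0, 1, 5, 12, 13, 16, 17, 18]

i=1 j=1: A[i]=0<=B[j]=1 take 0, i++
i=2 j=1: A[i]=5>B[j]=1 take 1, j++
i=2 j=2: A[i]=5<=B[j]=12 take 5, i++
i=3 j=2: A[i]=18>B[j]=12 take 12, j++
i=3 j=3: A[i]=18>B[j]=13 take 13, j++
i=3 j=4: A[i]=18>B[j]=16 take 16, j++
i=3 j=5: A[i]=18>B[j]=17 take 17, j++
i=3 j=6: A[i]=18<=B[j]=24 take 18, i++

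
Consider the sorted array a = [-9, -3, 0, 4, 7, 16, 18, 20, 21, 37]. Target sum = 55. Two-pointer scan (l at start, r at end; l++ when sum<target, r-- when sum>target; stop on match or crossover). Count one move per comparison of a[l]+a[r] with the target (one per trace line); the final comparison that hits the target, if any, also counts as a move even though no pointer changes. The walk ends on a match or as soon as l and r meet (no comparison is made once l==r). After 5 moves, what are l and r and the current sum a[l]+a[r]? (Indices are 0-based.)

l=5, r=9, sum=53

[0,9] -9+37=28 <55 → l++
[1,9] -3+37=34 <55 → l++
[2,9] 0+37=37 <55 → l++
[3,9] 4+37=41 <55 → l++
[4,9] 7+37=44 <55 → l++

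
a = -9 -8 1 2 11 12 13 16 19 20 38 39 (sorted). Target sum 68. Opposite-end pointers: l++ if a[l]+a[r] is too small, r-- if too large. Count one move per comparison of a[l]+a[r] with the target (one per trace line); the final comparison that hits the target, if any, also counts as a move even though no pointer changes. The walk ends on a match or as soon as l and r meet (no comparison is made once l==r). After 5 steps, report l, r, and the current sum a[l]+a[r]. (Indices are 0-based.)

[0,11] -9+39=30 <68 → l++
[1,11] -8+39=31 <68 → l++
[2,11] 1+39=40 <68 → l++
[3,11] 2+39=41 <68 → l++
[4,11] 11+39=50 <68 → l++

l=5, r=11, sum=51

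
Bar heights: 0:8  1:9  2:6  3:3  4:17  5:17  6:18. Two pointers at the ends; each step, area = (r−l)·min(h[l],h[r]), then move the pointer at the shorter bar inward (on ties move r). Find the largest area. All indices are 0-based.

max area = 48

l=0 r=6: min(8,18)*6=48 best=48 *, l++
l=1 r=6: min(9,18)*5=45 best=48, l++
l=2 r=6: min(6,18)*4=24 best=48, l++
l=3 r=6: min(3,18)*3=9 best=48, l++
l=4 r=6: min(17,18)*2=34 best=48, l++
l=5 r=6: min(17,18)*1=17 best=48, l++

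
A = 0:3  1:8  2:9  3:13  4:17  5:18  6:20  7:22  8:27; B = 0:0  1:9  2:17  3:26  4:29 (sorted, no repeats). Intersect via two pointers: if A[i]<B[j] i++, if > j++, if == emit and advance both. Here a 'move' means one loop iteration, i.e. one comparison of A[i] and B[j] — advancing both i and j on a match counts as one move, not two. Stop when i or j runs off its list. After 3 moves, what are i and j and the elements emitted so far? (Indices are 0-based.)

i=0 j=0: 3>0, j++
i=0 j=1: 3<9, i++
i=1 j=1: 8<9, i++

i=2, j=1, emitted=[]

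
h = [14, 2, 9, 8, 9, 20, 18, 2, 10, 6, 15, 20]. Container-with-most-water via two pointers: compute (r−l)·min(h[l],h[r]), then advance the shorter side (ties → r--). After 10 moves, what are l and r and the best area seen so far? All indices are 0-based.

l=5, r=6, best area=154

l=0 r=11: min(14,20)*11=154 best=154 *, l++
l=1 r=11: min(2,20)*10=20 best=154, l++
l=2 r=11: min(9,20)*9=81 best=154, l++
l=3 r=11: min(8,20)*8=64 best=154, l++
l=4 r=11: min(9,20)*7=63 best=154, l++
l=5 r=11: min(20,20)*6=120 best=154, r--
l=5 r=10: min(20,15)*5=75 best=154, r--
l=5 r=9: min(20,6)*4=24 best=154, r--
l=5 r=8: min(20,10)*3=30 best=154, r--
l=5 r=7: min(20,2)*2=4 best=154, r--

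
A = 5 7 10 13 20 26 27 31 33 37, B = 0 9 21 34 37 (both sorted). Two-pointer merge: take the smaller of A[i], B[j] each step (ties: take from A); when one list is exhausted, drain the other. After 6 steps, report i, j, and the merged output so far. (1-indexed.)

[i=1,j=1] A[i]=5>B[j]=0 take 0 → j++
[i=1,j=2] A[i]=5<=B[j]=9 take 5 → i++
[i=2,j=2] A[i]=7<=B[j]=9 take 7 → i++
[i=3,j=2] A[i]=10>B[j]=9 take 9 → j++
[i=3,j=3] A[i]=10<=B[j]=21 take 10 → i++
[i=4,j=3] A[i]=13<=B[j]=21 take 13 → i++

i=5, j=3, merged so far=[0, 5, 7, 9, 10, 13]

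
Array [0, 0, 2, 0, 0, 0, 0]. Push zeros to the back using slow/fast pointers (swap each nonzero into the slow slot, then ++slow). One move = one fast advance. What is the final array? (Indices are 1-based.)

[2, 0, 0, 0, 0, 0, 0]

(s=1,f=1) a[fast]=0 → fast++
(s=1,f=2) a[fast]=0 → fast++
(s=1,f=3) a[fast]=2≠0 swap→a[1]=2 → slow++,fast++
(s=2,f=4) a[fast]=0 → fast++
(s=2,f=5) a[fast]=0 → fast++
(s=2,f=6) a[fast]=0 → fast++
(s=2,f=7) a[fast]=0 → fast++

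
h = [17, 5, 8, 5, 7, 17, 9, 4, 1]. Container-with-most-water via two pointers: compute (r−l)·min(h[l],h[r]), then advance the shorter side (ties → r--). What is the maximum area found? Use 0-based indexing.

[0,8] min(17,1)*8=8 best=8 * → r--
[0,7] min(17,4)*7=28 best=28 * → r--
[0,6] min(17,9)*6=54 best=54 * → r--
[0,5] min(17,17)*5=85 best=85 * → r--
[0,4] min(17,7)*4=28 best=85 → r--
[0,3] min(17,5)*3=15 best=85 → r--
[0,2] min(17,8)*2=16 best=85 → r--
[0,1] min(17,5)*1=5 best=85 → r--

max area = 85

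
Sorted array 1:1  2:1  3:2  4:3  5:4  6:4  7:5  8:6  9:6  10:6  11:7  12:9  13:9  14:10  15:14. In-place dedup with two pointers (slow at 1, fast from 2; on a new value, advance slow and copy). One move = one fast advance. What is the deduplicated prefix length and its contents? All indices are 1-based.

length 10; prefix = [1, 2, 3, 4, 5, 6, 7, 9, 10, 14]

slow=1 fast=2: a[fast]=1=a[slow] dup, fast++
slow=1 fast=3: a[fast]=2≠a[slow]=1 write a[2]=2, slow++,fast++
slow=2 fast=4: a[fast]=3≠a[slow]=2 write a[3]=3, slow++,fast++
slow=3 fast=5: a[fast]=4≠a[slow]=3 write a[4]=4, slow++,fast++
slow=4 fast=6: a[fast]=4=a[slow] dup, fast++
slow=4 fast=7: a[fast]=5≠a[slow]=4 write a[5]=5, slow++,fast++
slow=5 fast=8: a[fast]=6≠a[slow]=5 write a[6]=6, slow++,fast++
slow=6 fast=9: a[fast]=6=a[slow] dup, fast++
slow=6 fast=10: a[fast]=6=a[slow] dup, fast++
slow=6 fast=11: a[fast]=7≠a[slow]=6 write a[7]=7, slow++,fast++
slow=7 fast=12: a[fast]=9≠a[slow]=7 write a[8]=9, slow++,fast++
slow=8 fast=13: a[fast]=9=a[slow] dup, fast++
slow=8 fast=14: a[fast]=10≠a[slow]=9 write a[9]=10, slow++,fast++
slow=9 fast=15: a[fast]=14≠a[slow]=10 write a[10]=14, slow++,fast++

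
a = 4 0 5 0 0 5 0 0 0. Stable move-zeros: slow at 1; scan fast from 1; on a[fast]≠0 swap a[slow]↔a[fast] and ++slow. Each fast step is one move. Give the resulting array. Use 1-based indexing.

(s=1,f=1) a[fast]=4≠0 swap→a[1]=4 → slow++,fast++
(s=2,f=2) a[fast]=0 → fast++
(s=2,f=3) a[fast]=5≠0 swap→a[2]=5 → slow++,fast++
(s=3,f=4) a[fast]=0 → fast++
(s=3,f=5) a[fast]=0 → fast++
(s=3,f=6) a[fast]=5≠0 swap→a[3]=5 → slow++,fast++
(s=4,f=7) a[fast]=0 → fast++
(s=4,f=8) a[fast]=0 → fast++
(s=4,f=9) a[fast]=0 → fast++

[4, 5, 5, 0, 0, 0, 0, 0, 0]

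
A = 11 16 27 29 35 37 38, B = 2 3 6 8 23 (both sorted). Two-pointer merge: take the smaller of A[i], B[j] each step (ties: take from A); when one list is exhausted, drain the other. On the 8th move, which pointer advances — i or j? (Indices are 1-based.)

i

[i=1,j=1] A[i]=11>B[j]=2 take 2 → j++
[i=1,j=2] A[i]=11>B[j]=3 take 3 → j++
[i=1,j=3] A[i]=11>B[j]=6 take 6 → j++
[i=1,j=4] A[i]=11>B[j]=8 take 8 → j++
[i=1,j=5] A[i]=11<=B[j]=23 take 11 → i++
[i=2,j=5] A[i]=16<=B[j]=23 take 16 → i++
[i=3,j=5] A[i]=27>B[j]=23 take 23 → j++
[i=3,j=6] B done, take A[i]=27 → i++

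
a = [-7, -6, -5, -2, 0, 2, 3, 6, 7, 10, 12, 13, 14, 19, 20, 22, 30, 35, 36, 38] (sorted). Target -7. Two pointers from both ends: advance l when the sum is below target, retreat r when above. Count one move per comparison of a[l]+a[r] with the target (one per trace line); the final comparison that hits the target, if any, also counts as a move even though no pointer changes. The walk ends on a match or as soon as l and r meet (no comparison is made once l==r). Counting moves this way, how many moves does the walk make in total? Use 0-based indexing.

l=0 r=19: -7+38=31 >-7, r--
l=0 r=18: -7+36=29 >-7, r--
l=0 r=17: -7+35=28 >-7, r--
l=0 r=16: -7+30=23 >-7, r--
l=0 r=15: -7+22=15 >-7, r--
l=0 r=14: -7+20=13 >-7, r--
l=0 r=13: -7+19=12 >-7, r--
l=0 r=12: -7+14=7 >-7, r--
l=0 r=11: -7+13=6 >-7, r--
l=0 r=10: -7+12=5 >-7, r--
l=0 r=9: -7+10=3 >-7, r--
l=0 r=8: -7+7=0 >-7, r--
l=0 r=7: -7+6=-1 >-7, r--
l=0 r=6: -7+3=-4 >-7, r--
l=0 r=5: -7+2=-5 >-7, r--
l=0 r=4: -7+0=-7, found

16 moves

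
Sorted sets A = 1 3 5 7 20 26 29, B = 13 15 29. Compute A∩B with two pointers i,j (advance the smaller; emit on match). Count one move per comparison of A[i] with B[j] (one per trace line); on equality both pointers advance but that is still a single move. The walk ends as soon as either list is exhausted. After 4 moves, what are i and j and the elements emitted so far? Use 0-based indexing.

i=4, j=0, emitted=[]

[i=0,j=0] 1<13 → i++
[i=1,j=0] 3<13 → i++
[i=2,j=0] 5<13 → i++
[i=3,j=0] 7<13 → i++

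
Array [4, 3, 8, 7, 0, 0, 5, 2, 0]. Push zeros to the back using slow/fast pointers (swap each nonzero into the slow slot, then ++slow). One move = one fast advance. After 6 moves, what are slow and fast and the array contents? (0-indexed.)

slow=0 fast=0: a[fast]=4≠0 swap→a[0]=4, slow++,fast++
slow=1 fast=1: a[fast]=3≠0 swap→a[1]=3, slow++,fast++
slow=2 fast=2: a[fast]=8≠0 swap→a[2]=8, slow++,fast++
slow=3 fast=3: a[fast]=7≠0 swap→a[3]=7, slow++,fast++
slow=4 fast=4: a[fast]=0, fast++
slow=4 fast=5: a[fast]=0, fast++

slow=4, fast=6, a=[4, 3, 8, 7, 0, 0, 5, 2, 0]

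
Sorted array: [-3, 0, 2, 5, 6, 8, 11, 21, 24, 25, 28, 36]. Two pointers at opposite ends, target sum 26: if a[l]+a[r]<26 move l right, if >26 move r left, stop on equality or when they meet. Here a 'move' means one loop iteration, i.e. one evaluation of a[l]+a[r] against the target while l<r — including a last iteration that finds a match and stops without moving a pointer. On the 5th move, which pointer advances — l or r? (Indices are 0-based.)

l=0 r=11: -3+36=33 >26, r--
l=0 r=10: -3+28=25 <26, l++
l=1 r=10: 0+28=28 >26, r--
l=1 r=9: 0+25=25 <26, l++
l=2 r=9: 2+25=27 >26, r--

r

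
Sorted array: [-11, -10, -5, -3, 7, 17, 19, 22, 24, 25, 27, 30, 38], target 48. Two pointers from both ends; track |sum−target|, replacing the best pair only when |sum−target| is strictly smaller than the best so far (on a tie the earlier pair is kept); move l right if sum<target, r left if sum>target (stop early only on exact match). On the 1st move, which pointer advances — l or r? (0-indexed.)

l

[0,12] -11+38=27 d=21 * → l++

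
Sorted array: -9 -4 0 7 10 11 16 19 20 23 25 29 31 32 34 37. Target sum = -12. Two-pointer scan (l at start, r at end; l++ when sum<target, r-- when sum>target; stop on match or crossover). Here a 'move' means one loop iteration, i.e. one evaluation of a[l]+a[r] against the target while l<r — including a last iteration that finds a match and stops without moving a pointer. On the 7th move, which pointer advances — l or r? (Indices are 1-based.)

[1,16] -9+37=28 >-12 → r--
[1,15] -9+34=25 >-12 → r--
[1,14] -9+32=23 >-12 → r--
[1,13] -9+31=22 >-12 → r--
[1,12] -9+29=20 >-12 → r--
[1,11] -9+25=16 >-12 → r--
[1,10] -9+23=14 >-12 → r--

r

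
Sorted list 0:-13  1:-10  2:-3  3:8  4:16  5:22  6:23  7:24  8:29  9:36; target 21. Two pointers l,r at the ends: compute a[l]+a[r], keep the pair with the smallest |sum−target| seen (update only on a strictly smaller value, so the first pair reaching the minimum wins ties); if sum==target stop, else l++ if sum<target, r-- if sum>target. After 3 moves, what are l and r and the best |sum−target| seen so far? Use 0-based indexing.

[0,9] -13+36=23 d=2 * → r--
[0,8] -13+29=16 d=5 → l++
[1,8] -10+29=19 d=2 → l++

l=2, r=8, best |Δ|=2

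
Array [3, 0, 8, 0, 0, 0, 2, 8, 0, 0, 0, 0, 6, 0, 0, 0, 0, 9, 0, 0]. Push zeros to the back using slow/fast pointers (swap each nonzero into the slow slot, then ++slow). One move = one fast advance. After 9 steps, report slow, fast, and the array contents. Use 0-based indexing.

slow=4, fast=9, a=[3, 8, 2, 8, 0, 0, 0, 0, 0, 0, 0, 0, 6, 0, 0, 0, 0, 9, 0, 0]

(s=0,f=0) a[fast]=3≠0 swap→a[0]=3 → slow++,fast++
(s=1,f=1) a[fast]=0 → fast++
(s=1,f=2) a[fast]=8≠0 swap→a[1]=8 → slow++,fast++
(s=2,f=3) a[fast]=0 → fast++
(s=2,f=4) a[fast]=0 → fast++
(s=2,f=5) a[fast]=0 → fast++
(s=2,f=6) a[fast]=2≠0 swap→a[2]=2 → slow++,fast++
(s=3,f=7) a[fast]=8≠0 swap→a[3]=8 → slow++,fast++
(s=4,f=8) a[fast]=0 → fast++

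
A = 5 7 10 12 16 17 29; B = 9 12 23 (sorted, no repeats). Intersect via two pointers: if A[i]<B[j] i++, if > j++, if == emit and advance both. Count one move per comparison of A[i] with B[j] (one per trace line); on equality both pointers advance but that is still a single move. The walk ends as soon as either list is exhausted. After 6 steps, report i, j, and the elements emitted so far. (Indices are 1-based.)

i=6, j=3, emitted=[12]

[i=1,j=1] 5<9 → i++
[i=2,j=1] 7<9 → i++
[i=3,j=1] 10>9 → j++
[i=3,j=2] 10<12 → i++
[i=4,j=2] 12==12 emit → i++,j++
[i=5,j=3] 16<23 → i++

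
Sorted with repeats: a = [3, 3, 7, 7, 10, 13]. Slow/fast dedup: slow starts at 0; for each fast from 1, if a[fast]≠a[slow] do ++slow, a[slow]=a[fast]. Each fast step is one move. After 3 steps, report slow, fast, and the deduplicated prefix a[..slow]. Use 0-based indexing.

slow=1, fast=4, prefix=[3, 7]

slow=0 fast=1: a[fast]=3=a[slow] dup, fast++
slow=0 fast=2: a[fast]=7≠a[slow]=3 write a[1]=7, slow++,fast++
slow=1 fast=3: a[fast]=7=a[slow] dup, fast++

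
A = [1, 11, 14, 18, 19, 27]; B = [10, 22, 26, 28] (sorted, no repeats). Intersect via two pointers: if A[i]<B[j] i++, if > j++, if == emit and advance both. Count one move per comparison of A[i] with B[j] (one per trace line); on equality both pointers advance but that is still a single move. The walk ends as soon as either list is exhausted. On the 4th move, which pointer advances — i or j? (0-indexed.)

i

i=0 j=0: 1<10, i++
i=1 j=0: 11>10, j++
i=1 j=1: 11<22, i++
i=2 j=1: 14<22, i++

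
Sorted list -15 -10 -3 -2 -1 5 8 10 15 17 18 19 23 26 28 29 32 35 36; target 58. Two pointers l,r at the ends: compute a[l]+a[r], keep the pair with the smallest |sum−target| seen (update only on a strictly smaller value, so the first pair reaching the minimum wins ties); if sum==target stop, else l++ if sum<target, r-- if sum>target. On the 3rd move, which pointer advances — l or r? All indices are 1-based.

l=1 r=19: -15+36=21 d=37 *, l++
l=2 r=19: -10+36=26 d=32 *, l++
l=3 r=19: -3+36=33 d=25 *, l++

l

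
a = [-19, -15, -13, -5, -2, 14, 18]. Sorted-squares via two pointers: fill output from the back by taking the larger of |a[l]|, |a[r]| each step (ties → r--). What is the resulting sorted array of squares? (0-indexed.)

[0,6] |-19|>|18| out[6]=361 → l++
[1,6] |-15|<=|18| out[5]=324 → r--
[1,5] |-15|>|14| out[4]=225 → l++
[2,5] |-13|<=|14| out[3]=196 → r--
[2,4] |-13|>|-2| out[2]=169 → l++
[3,4] |-5|>|-2| out[1]=25 → l++
[4,4] |-2|<=|-2| out[0]=4 → r--

[4, 25, 169, 196, 225, 324, 361]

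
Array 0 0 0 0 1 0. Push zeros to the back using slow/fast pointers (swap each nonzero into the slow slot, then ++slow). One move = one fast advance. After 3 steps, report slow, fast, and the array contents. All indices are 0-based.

slow=0 fast=0: a[fast]=0, fast++
slow=0 fast=1: a[fast]=0, fast++
slow=0 fast=2: a[fast]=0, fast++

slow=0, fast=3, a=[0, 0, 0, 0, 1, 0]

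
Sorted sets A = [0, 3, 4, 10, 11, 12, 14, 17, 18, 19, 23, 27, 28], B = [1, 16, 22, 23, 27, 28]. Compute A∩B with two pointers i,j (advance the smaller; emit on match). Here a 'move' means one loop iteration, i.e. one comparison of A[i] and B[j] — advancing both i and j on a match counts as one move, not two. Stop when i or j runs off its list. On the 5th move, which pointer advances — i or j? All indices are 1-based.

i

[i=1,j=1] 0<1 → i++
[i=2,j=1] 3>1 → j++
[i=2,j=2] 3<16 → i++
[i=3,j=2] 4<16 → i++
[i=4,j=2] 10<16 → i++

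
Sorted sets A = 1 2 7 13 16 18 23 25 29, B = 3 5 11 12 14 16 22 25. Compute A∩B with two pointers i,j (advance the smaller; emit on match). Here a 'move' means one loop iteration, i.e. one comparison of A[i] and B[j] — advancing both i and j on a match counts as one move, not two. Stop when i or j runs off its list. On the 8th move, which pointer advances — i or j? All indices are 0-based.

i=0 j=0: 1<3, i++
i=1 j=0: 2<3, i++
i=2 j=0: 7>3, j++
i=2 j=1: 7>5, j++
i=2 j=2: 7<11, i++
i=3 j=2: 13>11, j++
i=3 j=3: 13>12, j++
i=3 j=4: 13<14, i++

i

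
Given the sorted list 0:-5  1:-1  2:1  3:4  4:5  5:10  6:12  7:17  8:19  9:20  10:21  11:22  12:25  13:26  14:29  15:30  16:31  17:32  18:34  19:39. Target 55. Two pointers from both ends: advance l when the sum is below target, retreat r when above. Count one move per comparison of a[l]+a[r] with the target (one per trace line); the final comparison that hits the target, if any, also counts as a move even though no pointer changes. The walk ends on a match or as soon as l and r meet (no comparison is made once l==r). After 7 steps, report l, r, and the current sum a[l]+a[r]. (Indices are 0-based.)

l=0 r=19: -5+39=34 <55, l++
l=1 r=19: -1+39=38 <55, l++
l=2 r=19: 1+39=40 <55, l++
l=3 r=19: 4+39=43 <55, l++
l=4 r=19: 5+39=44 <55, l++
l=5 r=19: 10+39=49 <55, l++
l=6 r=19: 12+39=51 <55, l++

l=7, r=19, sum=56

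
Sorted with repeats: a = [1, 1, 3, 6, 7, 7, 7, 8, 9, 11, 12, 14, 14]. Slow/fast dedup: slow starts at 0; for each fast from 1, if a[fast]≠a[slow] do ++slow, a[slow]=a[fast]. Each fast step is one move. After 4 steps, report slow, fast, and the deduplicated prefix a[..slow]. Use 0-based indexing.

slow=3, fast=5, prefix=[1, 3, 6, 7]

slow=0 fast=1: a[fast]=1=a[slow] dup, fast++
slow=0 fast=2: a[fast]=3≠a[slow]=1 write a[1]=3, slow++,fast++
slow=1 fast=3: a[fast]=6≠a[slow]=3 write a[2]=6, slow++,fast++
slow=2 fast=4: a[fast]=7≠a[slow]=6 write a[3]=7, slow++,fast++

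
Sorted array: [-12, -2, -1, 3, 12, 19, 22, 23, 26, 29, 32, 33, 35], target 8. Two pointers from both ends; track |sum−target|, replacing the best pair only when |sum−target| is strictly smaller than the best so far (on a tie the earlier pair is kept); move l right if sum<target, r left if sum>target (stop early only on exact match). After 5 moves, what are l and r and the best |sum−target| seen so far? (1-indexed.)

l=1, r=8, best |Δ|=6

[1,13] -12+35=23 d=15 * → r--
[1,12] -12+33=21 d=13 * → r--
[1,11] -12+32=20 d=12 * → r--
[1,10] -12+29=17 d=9 * → r--
[1,9] -12+26=14 d=6 * → r--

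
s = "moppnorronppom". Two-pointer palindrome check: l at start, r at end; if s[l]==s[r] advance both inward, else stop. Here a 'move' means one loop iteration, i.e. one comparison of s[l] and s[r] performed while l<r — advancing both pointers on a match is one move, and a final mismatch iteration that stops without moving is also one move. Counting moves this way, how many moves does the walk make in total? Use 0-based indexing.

7 moves

[0,13] 'm'=='m' → l++,r--
[1,12] 'o'=='o' → l++,r--
[2,11] 'p'=='p' → l++,r--
[3,10] 'p'=='p' → l++,r--
[4,9] 'n'=='n' → l++,r--
[5,8] 'o'=='o' → l++,r--
[6,7] 'r'=='r' → l++,r--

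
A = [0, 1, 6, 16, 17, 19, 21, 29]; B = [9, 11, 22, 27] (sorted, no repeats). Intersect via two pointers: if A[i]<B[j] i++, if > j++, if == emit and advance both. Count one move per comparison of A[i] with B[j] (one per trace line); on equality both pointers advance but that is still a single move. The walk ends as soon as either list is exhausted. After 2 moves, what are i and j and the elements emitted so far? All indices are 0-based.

[i=0,j=0] 0<9 → i++
[i=1,j=0] 1<9 → i++

i=2, j=0, emitted=[]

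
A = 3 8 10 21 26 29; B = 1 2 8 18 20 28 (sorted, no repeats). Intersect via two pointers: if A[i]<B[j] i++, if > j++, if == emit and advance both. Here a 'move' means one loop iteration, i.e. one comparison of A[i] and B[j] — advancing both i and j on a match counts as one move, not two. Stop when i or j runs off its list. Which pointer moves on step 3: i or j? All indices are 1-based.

i

i=1 j=1: 3>1, j++
i=1 j=2: 3>2, j++
i=1 j=3: 3<8, i++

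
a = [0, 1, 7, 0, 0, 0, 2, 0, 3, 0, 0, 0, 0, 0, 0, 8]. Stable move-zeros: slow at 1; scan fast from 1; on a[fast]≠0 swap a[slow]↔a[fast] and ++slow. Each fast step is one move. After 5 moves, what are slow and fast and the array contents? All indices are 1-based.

(s=1,f=1) a[fast]=0 → fast++
(s=1,f=2) a[fast]=1≠0 swap→a[1]=1 → slow++,fast++
(s=2,f=3) a[fast]=7≠0 swap→a[2]=7 → slow++,fast++
(s=3,f=4) a[fast]=0 → fast++
(s=3,f=5) a[fast]=0 → fast++

slow=3, fast=6, a=[1, 7, 0, 0, 0, 0, 2, 0, 3, 0, 0, 0, 0, 0, 0, 8]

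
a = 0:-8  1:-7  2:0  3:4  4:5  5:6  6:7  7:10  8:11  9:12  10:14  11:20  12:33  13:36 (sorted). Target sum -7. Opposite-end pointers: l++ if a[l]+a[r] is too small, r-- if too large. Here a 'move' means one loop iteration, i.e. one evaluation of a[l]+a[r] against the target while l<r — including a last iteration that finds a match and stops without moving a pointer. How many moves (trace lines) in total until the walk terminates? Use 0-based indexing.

13 moves

[0,13] -8+36=28 >-7 → r--
[0,12] -8+33=25 >-7 → r--
[0,11] -8+20=12 >-7 → r--
[0,10] -8+14=6 >-7 → r--
[0,9] -8+12=4 >-7 → r--
[0,8] -8+11=3 >-7 → r--
[0,7] -8+10=2 >-7 → r--
[0,6] -8+7=-1 >-7 → r--
[0,5] -8+6=-2 >-7 → r--
[0,4] -8+5=-3 >-7 → r--
[0,3] -8+4=-4 >-7 → r--
[0,2] -8+0=-8 <-7 → l++
[1,2] -7+0=-7 → found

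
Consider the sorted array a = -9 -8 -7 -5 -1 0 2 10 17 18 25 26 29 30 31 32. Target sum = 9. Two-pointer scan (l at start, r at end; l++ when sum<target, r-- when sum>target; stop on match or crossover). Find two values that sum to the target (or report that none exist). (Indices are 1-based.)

[1,16] -9+32=23 >9 → r--
[1,15] -9+31=22 >9 → r--
[1,14] -9+30=21 >9 → r--
[1,13] -9+29=20 >9 → r--
[1,12] -9+26=17 >9 → r--
[1,11] -9+25=16 >9 → r--
[1,10] -9+18=9 → found

(-9, 18)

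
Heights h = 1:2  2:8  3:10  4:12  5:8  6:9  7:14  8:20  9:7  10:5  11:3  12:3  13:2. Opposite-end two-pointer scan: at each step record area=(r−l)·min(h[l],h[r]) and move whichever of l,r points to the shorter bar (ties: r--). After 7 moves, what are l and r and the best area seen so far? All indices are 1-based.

l=1 r=13: min(2,2)*12=24 best=24 *, r--
l=1 r=12: min(2,3)*11=22 best=24, l++
l=2 r=12: min(8,3)*10=30 best=30 *, r--
l=2 r=11: min(8,3)*9=27 best=30, r--
l=2 r=10: min(8,5)*8=40 best=40 *, r--
l=2 r=9: min(8,7)*7=49 best=49 *, r--
l=2 r=8: min(8,20)*6=48 best=49, l++

l=3, r=8, best area=49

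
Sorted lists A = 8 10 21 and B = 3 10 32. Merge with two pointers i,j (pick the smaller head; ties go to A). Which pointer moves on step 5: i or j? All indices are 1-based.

i

[i=1,j=1] A[i]=8>B[j]=3 take 3 → j++
[i=1,j=2] A[i]=8<=B[j]=10 take 8 → i++
[i=2,j=2] A[i]=10<=B[j]=10 take 10 → i++
[i=3,j=2] A[i]=21>B[j]=10 take 10 → j++
[i=3,j=3] A[i]=21<=B[j]=32 take 21 → i++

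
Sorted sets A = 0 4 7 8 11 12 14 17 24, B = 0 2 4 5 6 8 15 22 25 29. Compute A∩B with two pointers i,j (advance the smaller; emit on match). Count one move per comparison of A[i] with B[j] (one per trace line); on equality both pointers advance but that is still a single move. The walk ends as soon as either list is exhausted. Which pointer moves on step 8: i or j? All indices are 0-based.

i

[i=0,j=0] 0==0 emit → i++,j++
[i=1,j=1] 4>2 → j++
[i=1,j=2] 4==4 emit → i++,j++
[i=2,j=3] 7>5 → j++
[i=2,j=4] 7>6 → j++
[i=2,j=5] 7<8 → i++
[i=3,j=5] 8==8 emit → i++,j++
[i=4,j=6] 11<15 → i++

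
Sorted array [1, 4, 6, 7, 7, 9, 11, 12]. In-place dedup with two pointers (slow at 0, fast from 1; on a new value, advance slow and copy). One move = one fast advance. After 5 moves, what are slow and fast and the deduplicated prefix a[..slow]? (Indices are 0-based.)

slow=0 fast=1: a[fast]=4≠a[slow]=1 write a[1]=4, slow++,fast++
slow=1 fast=2: a[fast]=6≠a[slow]=4 write a[2]=6, slow++,fast++
slow=2 fast=3: a[fast]=7≠a[slow]=6 write a[3]=7, slow++,fast++
slow=3 fast=4: a[fast]=7=a[slow] dup, fast++
slow=3 fast=5: a[fast]=9≠a[slow]=7 write a[4]=9, slow++,fast++

slow=4, fast=6, prefix=[1, 4, 6, 7, 9]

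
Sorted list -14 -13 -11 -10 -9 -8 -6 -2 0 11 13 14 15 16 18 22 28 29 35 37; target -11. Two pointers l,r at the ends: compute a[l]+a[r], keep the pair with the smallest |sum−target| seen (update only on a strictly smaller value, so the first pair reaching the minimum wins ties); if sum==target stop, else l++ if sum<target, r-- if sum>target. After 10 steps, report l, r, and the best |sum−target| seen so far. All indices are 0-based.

[0,19] -14+37=23 d=34 * → r--
[0,18] -14+35=21 d=32 * → r--
[0,17] -14+29=15 d=26 * → r--
[0,16] -14+28=14 d=25 * → r--
[0,15] -14+22=8 d=19 * → r--
[0,14] -14+18=4 d=15 * → r--
[0,13] -14+16=2 d=13 * → r--
[0,12] -14+15=1 d=12 * → r--
[0,11] -14+14=0 d=11 * → r--
[0,10] -14+13=-1 d=10 * → r--

l=0, r=9, best |Δ|=10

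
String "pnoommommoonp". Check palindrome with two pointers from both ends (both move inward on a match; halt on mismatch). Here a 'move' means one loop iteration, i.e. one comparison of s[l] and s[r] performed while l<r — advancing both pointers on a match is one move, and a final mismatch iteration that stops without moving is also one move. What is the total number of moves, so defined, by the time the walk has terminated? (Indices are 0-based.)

6 moves

l=0 r=12: 'p'=='p', l++,r--
l=1 r=11: 'n'=='n', l++,r--
l=2 r=10: 'o'=='o', l++,r--
l=3 r=9: 'o'=='o', l++,r--
l=4 r=8: 'm'=='m', l++,r--
l=5 r=7: 'm'=='m', l++,r--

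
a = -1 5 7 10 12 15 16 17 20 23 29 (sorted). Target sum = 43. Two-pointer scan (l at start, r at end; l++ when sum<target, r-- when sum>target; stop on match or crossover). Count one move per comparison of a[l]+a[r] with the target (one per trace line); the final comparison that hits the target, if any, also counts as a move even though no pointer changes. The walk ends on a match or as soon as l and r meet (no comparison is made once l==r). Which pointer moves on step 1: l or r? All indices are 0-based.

l=0 r=10: -1+29=28 <43, l++

l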